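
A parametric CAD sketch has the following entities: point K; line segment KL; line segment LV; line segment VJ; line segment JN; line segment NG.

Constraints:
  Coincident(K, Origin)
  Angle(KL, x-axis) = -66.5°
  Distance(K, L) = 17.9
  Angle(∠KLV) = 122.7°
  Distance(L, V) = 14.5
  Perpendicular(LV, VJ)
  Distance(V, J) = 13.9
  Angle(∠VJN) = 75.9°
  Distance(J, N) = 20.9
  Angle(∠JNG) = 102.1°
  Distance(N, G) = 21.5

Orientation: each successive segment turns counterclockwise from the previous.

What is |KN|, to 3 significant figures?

7.37

K is at the origin; KL runs at -66.5° with length 17.9, so L = (7.14, -16.4). ∠KLV = 122.7° gives LV at -9.20° from the x-axis; with |LV| = 14.5, V = (21.5, -18.7). The perpendicularity gives VJ at right angles to LV, so VJ runs at 80.8°; with |VJ| = 13.9, J = (23.7, -5.01). ∠VJN = 75.9° gives JN at -175° from the x-axis; with |JN| = 20.9, N = (2.85, -6.80). Then |KN| = |N − K| = 7.37.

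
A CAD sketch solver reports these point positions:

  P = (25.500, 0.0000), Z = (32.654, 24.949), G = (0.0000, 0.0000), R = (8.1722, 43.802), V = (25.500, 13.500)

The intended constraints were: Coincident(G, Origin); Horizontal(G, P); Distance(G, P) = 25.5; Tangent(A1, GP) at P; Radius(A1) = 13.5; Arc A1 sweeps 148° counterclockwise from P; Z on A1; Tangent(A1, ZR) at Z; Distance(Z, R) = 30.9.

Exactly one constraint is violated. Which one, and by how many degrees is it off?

Tangent(A1, ZR) at Z — off by 5.60°.

G = (0.00, 0.00) ✓; G.y = 0.00, P.y = 0.00 ✓; |GP| = 25.50 ✓; ∠(VP, PG) = 90.00° ✓; |VP| = 13.50 ✓; bearing(V→Z) − bearing(V→P) = 148.0° ✓; |VZ| = 13.50 ✓; ∠(VZ, ZR) = 95.60° ✗; |ZR| = 30.90 ✓.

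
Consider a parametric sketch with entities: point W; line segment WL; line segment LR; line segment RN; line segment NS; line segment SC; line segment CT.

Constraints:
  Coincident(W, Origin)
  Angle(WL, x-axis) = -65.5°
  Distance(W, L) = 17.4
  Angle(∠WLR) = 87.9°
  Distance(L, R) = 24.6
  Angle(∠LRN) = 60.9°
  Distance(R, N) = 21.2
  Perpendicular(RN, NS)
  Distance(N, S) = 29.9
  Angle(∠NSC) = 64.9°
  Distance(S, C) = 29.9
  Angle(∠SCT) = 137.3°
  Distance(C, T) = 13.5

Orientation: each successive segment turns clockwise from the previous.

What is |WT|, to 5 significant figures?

38.613

W is at the origin; WL runs at -65.5° with length 17.4, so L = (7.2157, -15.833). ∠WLR = 87.9° gives LR at -157.60° from the x-axis; with |LR| = 24.6, R = (-15.528, -25.208). ∠LRN = 60.9° gives RN at 83.300° from the x-axis; with |RN| = 21.2, N = (-13.055, -4.1524). RN is perpendicular to NS, so NS runs at -6.7000°; with |NS| = 29.9, S = (16.641, -7.6409). ∠NSC = 64.9° gives SC at -121.80° from the x-axis; with |SC| = 29.9, C = (0.88507, -33.053). ∠SCT = 137.3° gives CT at -164.50° from the x-axis; with |CT| = 13.5, T = (-12.124, -36.660). Then |WT| = |T − W| = 38.613.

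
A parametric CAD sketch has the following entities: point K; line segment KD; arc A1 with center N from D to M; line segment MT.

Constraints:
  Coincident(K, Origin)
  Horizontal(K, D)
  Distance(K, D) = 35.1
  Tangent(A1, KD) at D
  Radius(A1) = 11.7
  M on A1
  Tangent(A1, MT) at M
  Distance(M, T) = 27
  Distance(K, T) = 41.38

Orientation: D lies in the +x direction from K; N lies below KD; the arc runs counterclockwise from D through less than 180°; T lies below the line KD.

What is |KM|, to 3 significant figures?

25.5

Checks: ∠(ND, DK) = 90.00° ✓; |NM| = 11.70 ✓; ∠(NM, MT) = 90.00° ✓; |MT| = 27.00 ✓; |KT| = 41.38 ✓.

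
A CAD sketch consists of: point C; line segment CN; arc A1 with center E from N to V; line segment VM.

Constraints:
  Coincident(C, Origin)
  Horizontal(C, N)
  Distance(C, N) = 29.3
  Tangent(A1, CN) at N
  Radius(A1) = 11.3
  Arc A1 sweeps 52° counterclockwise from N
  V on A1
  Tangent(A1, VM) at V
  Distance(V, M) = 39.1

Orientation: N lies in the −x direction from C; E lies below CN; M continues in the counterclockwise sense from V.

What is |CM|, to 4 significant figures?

71.51

On A1, N sits at bearing 90° from E; a 52° counterclockwise sweep puts V at bearing 142°, so V = E + 11.3·(cos 142°, sin 142°) = (-38.20, -4.343). Tangency of A1 to VM means the radius EV is perpendicular to VM, so VM runs along (−sin 142°, cos 142°); with |VM| = 39.1, M = (-62.28, -35.15). Then |CM| = |M − C| = 71.51.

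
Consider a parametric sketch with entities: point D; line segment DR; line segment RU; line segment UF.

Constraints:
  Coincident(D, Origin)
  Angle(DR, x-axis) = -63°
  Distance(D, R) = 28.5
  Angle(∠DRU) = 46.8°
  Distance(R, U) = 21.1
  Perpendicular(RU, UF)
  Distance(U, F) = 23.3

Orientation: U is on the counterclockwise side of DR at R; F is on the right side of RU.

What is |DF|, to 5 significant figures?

44.104

D is at the origin; DR runs at -63.0° with length 28.5, so R = 28.5·(cos -63.0°, sin -63.0°) = (12.939, -25.394). ∠DRU = 46.8°, so RU runs at -63.0° + (180° − 46.8°) = 70.200° from the x-axis; with |RU| = 21.1, U = R + 21.1·(cos 70.200°, sin 70.200°) = (20.086, -5.5411). RU is perpendicular to UF; with |UF| = 23.3 on the right of RU, F = U + 23.3·(0.94088, -0.33874) = (42.009, -13.434). Then |DF| = |F − D| = 44.104.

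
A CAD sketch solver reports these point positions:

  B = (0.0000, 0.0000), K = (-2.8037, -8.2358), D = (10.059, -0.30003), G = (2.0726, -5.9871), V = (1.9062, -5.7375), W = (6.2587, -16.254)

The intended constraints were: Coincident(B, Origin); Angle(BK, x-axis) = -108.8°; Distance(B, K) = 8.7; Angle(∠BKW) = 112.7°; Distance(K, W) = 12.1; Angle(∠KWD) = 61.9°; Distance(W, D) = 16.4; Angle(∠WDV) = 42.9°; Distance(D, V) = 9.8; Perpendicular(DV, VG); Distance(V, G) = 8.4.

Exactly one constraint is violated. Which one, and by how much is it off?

Distance(V, G) = 8.4 — off by 8.10.

B = (0.00, 0.00) ✓; BK at -108.8° ✓; |BK| = 8.700 ✓; ∠BKW = 112.7° ✓; |KW| = 12.10 ✓; ∠KWD = 61.90° ✓; |WD| = 16.40 ✓; ∠WDV = 42.90° ✓; |DV| = 9.800 ✓; ∠(DV, VG) = 89.99° ✓; |VG| = 0.3000 ✗.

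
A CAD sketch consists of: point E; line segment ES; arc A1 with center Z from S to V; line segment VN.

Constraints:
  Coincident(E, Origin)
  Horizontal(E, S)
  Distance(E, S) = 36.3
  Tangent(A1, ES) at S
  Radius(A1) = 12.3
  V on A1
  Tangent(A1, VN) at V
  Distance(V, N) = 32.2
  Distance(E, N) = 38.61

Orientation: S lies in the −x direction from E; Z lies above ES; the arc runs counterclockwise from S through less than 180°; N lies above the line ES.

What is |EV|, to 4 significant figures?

26.10

E is at the origin; E and S share the same y with |ES| = 36.3 and S on the −x side, so S = (-36.30, 0.000). A1 meets ES tangentially, so ZS is at right angles to ES, so Z = S + (0, 12.3) = (-36.30, 12.30). Since ZV ⟂ VN (tangency), |ZN| = √(12.3² + 32.2²) = 34.47 regardless of where V sits on A1. So N lies on both circle(E, 38.61) and circle(Z, 34.47); the above-ES intersection is N = (-11.96, 36.71). V is the foot of the tangent from N: V = (-25.06, 7.296).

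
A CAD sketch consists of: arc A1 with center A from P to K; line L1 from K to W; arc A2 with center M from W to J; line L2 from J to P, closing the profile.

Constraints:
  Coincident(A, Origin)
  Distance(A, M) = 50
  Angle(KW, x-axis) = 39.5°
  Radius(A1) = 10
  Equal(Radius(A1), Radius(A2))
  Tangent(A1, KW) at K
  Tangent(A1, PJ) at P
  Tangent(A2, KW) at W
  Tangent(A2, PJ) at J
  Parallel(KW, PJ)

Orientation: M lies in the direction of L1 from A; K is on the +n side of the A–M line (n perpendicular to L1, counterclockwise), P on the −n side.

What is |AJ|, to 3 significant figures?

51.0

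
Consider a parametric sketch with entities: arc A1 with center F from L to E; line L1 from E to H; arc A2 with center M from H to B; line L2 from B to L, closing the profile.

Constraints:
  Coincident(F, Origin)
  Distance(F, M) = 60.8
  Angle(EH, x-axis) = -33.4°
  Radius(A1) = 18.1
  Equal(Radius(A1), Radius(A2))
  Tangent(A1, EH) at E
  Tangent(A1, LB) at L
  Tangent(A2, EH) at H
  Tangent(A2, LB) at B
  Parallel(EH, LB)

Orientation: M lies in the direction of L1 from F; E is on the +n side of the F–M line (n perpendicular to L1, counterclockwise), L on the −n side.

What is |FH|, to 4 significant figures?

63.44

The slot axis is L1's direction at -33.4°, so u = (cos -33.4°, sin -33.4°) = (0.8348, -0.5505) and n = (−sin -33.4°, cos -33.4°) = (0.5505, 0.8348). F is at the origin and M lies 60.8 along u from F, so M = 60.8·u = (50.76, -33.47). Tangency of A1 to both parallel lines with radius 18.1 puts E and L at F ± 18.1·n: E = (9.964, 15.11), L = (-9.964, -15.11). Equal radii place H and B the same way about M: H = M + 18.1·n = (60.72, -18.36), B = M − 18.1·n = (40.80, -48.58). Then |FH| = |H − F| = 63.44.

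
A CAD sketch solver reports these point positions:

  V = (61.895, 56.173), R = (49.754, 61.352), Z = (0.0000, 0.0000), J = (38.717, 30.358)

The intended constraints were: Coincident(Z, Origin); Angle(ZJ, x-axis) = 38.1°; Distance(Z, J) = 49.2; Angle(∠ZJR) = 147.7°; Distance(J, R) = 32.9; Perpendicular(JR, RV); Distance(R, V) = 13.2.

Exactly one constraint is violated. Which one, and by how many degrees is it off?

Perpendicular(JR, RV) — off by 3.50°.

Z = (0.00, 0.00) ✓; ZJ at 38.10° ✓; |ZJ| = 49.20 ✓; ∠ZJR = 147.7° ✓; |JR| = 32.90 ✓; ∠(JR, RV) = 93.50° ✗; |RV| = 13.20 ✓.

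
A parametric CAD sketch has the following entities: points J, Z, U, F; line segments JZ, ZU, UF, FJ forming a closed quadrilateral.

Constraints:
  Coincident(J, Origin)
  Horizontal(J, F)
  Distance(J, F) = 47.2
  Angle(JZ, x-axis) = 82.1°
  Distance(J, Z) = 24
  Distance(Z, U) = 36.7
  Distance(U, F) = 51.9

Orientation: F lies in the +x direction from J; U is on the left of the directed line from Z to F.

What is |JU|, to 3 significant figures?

57.4

Checks: |ZU| = 36.70 ✓; |UF| = 51.90 ✓.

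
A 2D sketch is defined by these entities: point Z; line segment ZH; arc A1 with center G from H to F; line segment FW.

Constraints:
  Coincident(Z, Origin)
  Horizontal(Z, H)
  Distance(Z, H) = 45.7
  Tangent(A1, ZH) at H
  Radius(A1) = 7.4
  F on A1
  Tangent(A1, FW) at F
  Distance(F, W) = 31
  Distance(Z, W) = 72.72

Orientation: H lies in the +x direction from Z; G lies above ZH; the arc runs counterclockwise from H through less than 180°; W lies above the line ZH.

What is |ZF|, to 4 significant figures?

52.67

Checks: |GF| = 7.400 ✓; ∠(GF, FW) = 90.00° ✓; |FW| = 31.00 ✓; |ZW| = 72.72 ✓.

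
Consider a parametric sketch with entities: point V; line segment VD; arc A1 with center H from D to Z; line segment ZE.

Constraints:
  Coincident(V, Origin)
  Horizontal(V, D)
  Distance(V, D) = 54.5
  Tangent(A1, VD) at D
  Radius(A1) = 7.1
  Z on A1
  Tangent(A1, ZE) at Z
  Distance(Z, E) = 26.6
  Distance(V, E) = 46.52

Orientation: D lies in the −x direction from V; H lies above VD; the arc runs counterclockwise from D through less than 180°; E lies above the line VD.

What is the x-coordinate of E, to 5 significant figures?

-36.927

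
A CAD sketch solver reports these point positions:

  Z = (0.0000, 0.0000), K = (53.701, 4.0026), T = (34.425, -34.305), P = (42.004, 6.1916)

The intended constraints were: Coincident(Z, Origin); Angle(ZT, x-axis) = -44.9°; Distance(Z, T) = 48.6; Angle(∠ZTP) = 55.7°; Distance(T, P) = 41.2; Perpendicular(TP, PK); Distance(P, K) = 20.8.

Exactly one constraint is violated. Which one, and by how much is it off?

Distance(P, K) = 20.8 — off by 8.90.

Z = (0.00, 0.00) ✓; ZT at -44.90° ✓; |ZT| = 48.60 ✓; ∠ZTP = 55.70° ✓; |TP| = 41.20 ✓; ∠(TP, PK) = 90.00° ✓; |PK| = 11.90 ✗.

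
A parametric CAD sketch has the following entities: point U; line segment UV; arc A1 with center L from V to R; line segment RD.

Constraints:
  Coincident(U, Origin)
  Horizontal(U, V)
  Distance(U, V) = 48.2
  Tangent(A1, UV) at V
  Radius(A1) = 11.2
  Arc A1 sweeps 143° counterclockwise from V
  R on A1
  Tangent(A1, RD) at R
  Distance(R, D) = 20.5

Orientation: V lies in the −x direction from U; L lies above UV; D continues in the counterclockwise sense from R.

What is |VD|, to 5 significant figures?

33.880

U is at the origin; U and V share the same y with |UV| = 48.2 and V on the −x side, so V = (-48.200, 0.0000). Since A1 is tangent to UV there, LV ⟂ UV, so L = V + (0, 11.2) = (-48.200, 11.200). On A1, V sits at bearing -90° from L; a 143° counterclockwise sweep puts R at bearing 53°, so R = L + 11.2·(cos 53°, sin 53°) = (-41.460, 20.145). A1 meets RD tangentially, so LR is at right angles to RD, so RD runs along (−sin 53°, cos 53°); with |RD| = 20.5, D = (-57.832, 32.482). Then |VD| = |D − V| = 33.880.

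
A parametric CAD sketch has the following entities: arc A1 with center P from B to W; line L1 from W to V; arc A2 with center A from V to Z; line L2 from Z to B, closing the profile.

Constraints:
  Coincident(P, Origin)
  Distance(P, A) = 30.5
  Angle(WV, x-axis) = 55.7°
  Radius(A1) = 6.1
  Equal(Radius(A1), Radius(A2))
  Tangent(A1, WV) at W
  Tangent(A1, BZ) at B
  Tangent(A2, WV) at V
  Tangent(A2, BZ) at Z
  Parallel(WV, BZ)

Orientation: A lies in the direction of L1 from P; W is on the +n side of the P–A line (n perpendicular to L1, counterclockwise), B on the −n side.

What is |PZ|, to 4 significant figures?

31.10

The slot axis is L1's direction at 55.7°, so u = (cos 55.7°, sin 55.7°) = (0.5635, 0.8261) and n = (−sin 55.7°, cos 55.7°) = (-0.8261, 0.5635). P is at the origin and A lies 30.5 along u from P, so A = 30.5·u = (17.19, 25.20). Tangency of A1 to both parallel lines with radius 6.1 puts W and B at P ± 6.1·n: W = (-5.039, 3.438), B = (5.039, -3.438). Equal radii place V and Z the same way about A: V = A + 6.1·n = (12.15, 28.63), Z = A − 6.1·n = (22.23, 21.76). Then |PZ| = |Z − P| = 31.10.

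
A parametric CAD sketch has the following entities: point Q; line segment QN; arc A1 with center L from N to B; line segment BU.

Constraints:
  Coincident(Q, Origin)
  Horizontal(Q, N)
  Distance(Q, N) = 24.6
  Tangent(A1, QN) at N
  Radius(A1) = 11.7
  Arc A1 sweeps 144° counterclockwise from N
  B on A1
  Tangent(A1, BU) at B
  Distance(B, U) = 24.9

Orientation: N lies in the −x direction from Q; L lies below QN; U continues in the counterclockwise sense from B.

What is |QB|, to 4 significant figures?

37.93

The tangent condition forces LN to be normal to QN, so L = N + (0, -11.7) = (-24.60, -11.70). On A1, N sits at bearing 90° from L; a 144° counterclockwise sweep puts B at bearing 234°, so B = L + 11.7·(cos 234°, sin 234°) = (-31.48, -21.17). Then |QB| = |B − Q| = 37.93.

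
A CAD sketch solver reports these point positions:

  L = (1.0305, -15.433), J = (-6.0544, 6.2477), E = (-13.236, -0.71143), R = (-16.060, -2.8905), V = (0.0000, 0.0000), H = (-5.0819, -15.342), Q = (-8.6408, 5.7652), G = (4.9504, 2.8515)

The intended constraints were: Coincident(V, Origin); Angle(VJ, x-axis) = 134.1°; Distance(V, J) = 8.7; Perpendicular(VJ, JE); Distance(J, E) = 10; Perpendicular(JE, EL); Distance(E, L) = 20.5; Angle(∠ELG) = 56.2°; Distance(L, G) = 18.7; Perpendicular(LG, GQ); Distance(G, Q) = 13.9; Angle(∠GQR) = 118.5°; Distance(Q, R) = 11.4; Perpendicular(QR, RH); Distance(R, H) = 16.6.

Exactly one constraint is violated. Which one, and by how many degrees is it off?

Perpendicular(QR, RH) — off by 8.00°.

V = (0.00, 0.00) ✓; VJ at 134.1° ✓; |VJ| = 8.700 ✓; ∠(VJ, JE) = 90.00° ✓; |JE| = 10.00 ✓; ∠(JE, EL) = 90.00° ✓; |EL| = 20.50 ✓; ∠ELG = 56.20° ✓; |LG| = 18.70 ✓; ∠(LG, GQ) = 90.00° ✓; |GQ| = 13.90 ✓; ∠GQR = 118.5° ✓; |QR| = 11.40 ✓; ∠(QR, RH) = 82.00° ✗; |RH| = 16.60 ✓.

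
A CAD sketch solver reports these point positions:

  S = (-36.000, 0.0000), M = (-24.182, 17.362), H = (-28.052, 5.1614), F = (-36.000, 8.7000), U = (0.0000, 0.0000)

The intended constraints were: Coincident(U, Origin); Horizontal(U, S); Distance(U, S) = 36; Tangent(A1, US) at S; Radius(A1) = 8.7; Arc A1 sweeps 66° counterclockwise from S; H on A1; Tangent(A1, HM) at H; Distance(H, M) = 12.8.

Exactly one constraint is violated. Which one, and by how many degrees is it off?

Tangent(A1, HM) at H — off by 6.40°.

U = (0.00, 0.00) ✓; U.y = 0.00, S.y = 0.00 ✓; |US| = 36.00 ✓; ∠(FS, SU) = 90.00° ✓; |FS| = 8.700 ✓; bearing(F→H) − bearing(F→S) = 66.00° ✓; |FH| = 8.700 ✓; ∠(FH, HM) = 83.60° ✗; |HM| = 12.80 ✓.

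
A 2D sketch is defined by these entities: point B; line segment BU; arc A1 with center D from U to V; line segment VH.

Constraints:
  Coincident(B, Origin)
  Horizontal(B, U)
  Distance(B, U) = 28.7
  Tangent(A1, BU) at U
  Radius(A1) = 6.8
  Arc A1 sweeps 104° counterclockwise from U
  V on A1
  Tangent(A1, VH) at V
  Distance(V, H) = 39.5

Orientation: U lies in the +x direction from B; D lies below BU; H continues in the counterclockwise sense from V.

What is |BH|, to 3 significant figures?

56.5

On A1, U sits at bearing 90° from D; a 104° counterclockwise sweep puts V at bearing 194°, so V = D + 6.8·(cos 194°, sin 194°) = (22.1, -8.45). Since A1 is tangent to VH there, DV ⟂ VH, so VH runs along (−sin 194°, cos 194°); with |VH| = 39.5, H = (31.7, -46.8). Then |BH| = |H − B| = 56.5.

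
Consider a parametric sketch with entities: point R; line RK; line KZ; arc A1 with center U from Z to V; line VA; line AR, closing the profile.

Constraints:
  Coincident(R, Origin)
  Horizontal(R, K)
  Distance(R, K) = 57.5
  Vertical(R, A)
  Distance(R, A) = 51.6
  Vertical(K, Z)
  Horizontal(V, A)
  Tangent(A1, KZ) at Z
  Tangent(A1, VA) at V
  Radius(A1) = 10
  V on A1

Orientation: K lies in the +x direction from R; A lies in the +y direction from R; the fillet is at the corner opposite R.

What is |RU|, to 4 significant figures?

63.14

R is at the origin; R and K share the same y with |RK| = 57.5 and K on the +x side, so K = (57.50, 0.000). R and A share the same x with |RA| = 51.6 and A on the +y side, so A = (0.000, 51.60). The virtual corner opposite R is at (57.50, 51.60). The tangent condition forces UZ to be normal to KZ and the tangent condition forces UV to be normal to VA, with radius 10.0, so the center U sits 10.0 in from both sides at U = (47.50, 41.60). Then |RU| = |U − R| = 63.14.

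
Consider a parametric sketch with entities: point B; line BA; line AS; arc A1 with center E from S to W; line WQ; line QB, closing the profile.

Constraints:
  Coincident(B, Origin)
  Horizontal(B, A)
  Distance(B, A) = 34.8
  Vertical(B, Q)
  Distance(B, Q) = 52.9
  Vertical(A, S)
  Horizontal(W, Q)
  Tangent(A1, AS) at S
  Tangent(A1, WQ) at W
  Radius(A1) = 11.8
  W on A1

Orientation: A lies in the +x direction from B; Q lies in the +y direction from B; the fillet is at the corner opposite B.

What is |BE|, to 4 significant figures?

47.10

B is at the origin; BA is horizontal with |BA| = 34.8 and A on the +x side, so A = (34.80, 0.000). B and Q share the same x with |BQ| = 52.9 and Q on the +y side, so Q = (0.000, 52.90). The virtual corner opposite B is at (34.80, 52.90). A1 meets AS tangentially, so ES is at right angles to AS and A1 meets WQ tangentially, so EW is at right angles to WQ, with radius 11.8, so the center E sits 11.8 in from both sides at E = (23.00, 41.10). Then |BE| = |E − B| = 47.10.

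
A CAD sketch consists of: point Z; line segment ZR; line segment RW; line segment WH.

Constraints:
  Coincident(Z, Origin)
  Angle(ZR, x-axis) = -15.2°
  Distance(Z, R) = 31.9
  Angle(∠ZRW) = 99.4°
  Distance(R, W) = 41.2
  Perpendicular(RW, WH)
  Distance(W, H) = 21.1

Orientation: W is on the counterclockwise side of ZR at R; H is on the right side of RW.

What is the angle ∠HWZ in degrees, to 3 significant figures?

124°

∠ZRW = 99.4°, so RW runs at -15.2° + (180° − 99.4°) = 65.4° from the x-axis; with |RW| = 41.2, W = R + 41.2·(cos 65.4°, sin 65.4°) = (47.9, 29.1). RW is perpendicular to WH; with |WH| = 21.1 on the right of RW, H = W + 21.1·(0.909, -0.416) = (67.1, 20.3). Then cos ∠HWZ = WH·WZ / (|WH||WZ|), giving 124°.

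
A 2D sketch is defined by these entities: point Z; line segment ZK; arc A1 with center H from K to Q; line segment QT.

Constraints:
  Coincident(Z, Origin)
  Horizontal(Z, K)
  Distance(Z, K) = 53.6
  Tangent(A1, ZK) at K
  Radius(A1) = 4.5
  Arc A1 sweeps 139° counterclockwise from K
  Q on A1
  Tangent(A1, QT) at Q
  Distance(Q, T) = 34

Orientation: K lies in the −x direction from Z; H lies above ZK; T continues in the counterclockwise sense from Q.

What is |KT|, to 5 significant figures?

37.787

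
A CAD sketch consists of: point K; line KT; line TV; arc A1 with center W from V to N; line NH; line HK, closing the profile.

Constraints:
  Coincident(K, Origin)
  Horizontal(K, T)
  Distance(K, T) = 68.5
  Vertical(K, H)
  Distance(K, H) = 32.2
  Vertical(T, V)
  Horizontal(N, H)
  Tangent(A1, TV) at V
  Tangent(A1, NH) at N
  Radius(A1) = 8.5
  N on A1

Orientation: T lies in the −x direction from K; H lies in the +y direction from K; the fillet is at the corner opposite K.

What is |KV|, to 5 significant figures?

72.484

K is at the origin; KT is horizontal with |KT| = 68.5 and T on the −x side, so T = (-68.500, 0.0000). K and H share the same x with |KH| = 32.2 and H on the +y side, so H = (0.0000, 32.200). The virtual corner opposite K is at (-68.500, 32.200). Since A1 is tangent to TV there, WV ⟂ TV and A1 meets NH tangentially, so WN is at right angles to NH, with radius 8.5, so the center W sits 8.5 in from both sides at W = (-60.000, 23.700). That places the tangent points at V = (-68.500, 23.700) on TV and N = (-60.000, 32.200) on NH. Then |KV| = |V − K| = 72.484.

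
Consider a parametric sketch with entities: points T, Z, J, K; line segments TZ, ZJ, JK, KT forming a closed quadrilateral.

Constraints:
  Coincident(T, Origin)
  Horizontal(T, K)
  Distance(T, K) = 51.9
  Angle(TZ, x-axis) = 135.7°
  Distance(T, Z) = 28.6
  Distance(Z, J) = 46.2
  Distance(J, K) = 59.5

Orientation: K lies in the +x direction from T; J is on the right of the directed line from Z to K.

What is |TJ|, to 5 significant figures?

23.020

Checks: |ZJ| = 46.20 ✓; |JK| = 59.50 ✓.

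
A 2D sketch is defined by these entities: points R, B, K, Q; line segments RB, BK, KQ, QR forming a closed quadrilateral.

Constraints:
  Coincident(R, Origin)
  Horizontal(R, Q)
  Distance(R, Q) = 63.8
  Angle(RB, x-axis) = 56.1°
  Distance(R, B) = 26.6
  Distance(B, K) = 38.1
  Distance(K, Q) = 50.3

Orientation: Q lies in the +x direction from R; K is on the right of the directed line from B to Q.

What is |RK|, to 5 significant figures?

22.707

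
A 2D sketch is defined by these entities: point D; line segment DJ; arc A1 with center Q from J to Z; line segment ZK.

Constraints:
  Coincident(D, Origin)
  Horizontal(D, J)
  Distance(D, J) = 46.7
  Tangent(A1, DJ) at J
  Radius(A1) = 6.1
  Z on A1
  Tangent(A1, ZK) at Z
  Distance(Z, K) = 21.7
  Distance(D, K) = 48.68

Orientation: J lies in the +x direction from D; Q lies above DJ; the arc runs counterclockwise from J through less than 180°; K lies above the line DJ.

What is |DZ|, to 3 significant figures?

52.7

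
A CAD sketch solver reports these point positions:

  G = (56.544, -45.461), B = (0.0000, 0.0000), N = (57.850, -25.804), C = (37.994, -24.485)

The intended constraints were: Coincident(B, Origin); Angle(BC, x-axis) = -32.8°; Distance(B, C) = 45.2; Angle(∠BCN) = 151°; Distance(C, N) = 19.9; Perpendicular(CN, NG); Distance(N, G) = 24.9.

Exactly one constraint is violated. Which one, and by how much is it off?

Distance(N, G) = 24.9 — off by 5.20.

B = (0.00, 0.00) ✓; BC at -32.80° ✓; |BC| = 45.20 ✓; ∠BCN = 151.0° ✓; |CN| = 19.90 ✓; ∠(CN, NG) = 90.00° ✓; |NG| = 19.70 ✗.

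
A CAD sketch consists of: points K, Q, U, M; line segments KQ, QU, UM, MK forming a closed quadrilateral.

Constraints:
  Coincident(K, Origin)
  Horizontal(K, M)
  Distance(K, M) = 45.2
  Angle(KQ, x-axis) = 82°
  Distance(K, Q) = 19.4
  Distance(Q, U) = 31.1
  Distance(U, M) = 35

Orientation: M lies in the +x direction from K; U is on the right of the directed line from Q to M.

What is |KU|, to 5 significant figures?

15.824

K is at the origin; KM is horizontal with |KM| = 45.2 and M in +x, so M = (45.2, 0). KQ runs at 82.0° with |KQ| = 19.4, so Q = (2.7000, 19.211). U is determined by |QU| = 31.1 and |UM| = 35.0 together: it lies at the intersection of circle(Q, 31.1) and circle(M, 35.0). With |QM| = 46.640, the foot of the radical line on QM is 20.557 from Q and the perpendicular offset is √(31.1² − 20.557²) = 23.337. Taking the right-of-QM solution: U = (11.819, -10.522).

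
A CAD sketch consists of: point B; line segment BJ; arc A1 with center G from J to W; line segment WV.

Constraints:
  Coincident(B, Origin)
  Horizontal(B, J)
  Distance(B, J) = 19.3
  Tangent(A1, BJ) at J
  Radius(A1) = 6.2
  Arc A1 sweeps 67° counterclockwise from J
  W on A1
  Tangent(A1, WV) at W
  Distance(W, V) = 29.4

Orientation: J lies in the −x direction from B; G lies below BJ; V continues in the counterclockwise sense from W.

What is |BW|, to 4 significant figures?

25.29

A1 meets BJ tangentially, so GJ is at right angles to BJ, so G = J + (0, -6.2) = (-19.30, -6.200). On A1, J sits at bearing 90° from G; a 67° counterclockwise sweep puts W at bearing 157°, so W = G + 6.2·(cos 157°, sin 157°) = (-25.01, -3.777). Then |BW| = |W − B| = 25.29.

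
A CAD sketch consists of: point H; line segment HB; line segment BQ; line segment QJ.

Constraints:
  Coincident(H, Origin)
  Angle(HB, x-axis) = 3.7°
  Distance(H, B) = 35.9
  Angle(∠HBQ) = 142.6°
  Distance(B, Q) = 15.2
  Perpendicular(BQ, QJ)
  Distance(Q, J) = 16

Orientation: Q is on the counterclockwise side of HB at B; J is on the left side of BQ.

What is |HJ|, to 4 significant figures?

44.10

H is at the origin; HB runs at 3.7° with length 35.9, so B = 35.9·(cos 3.7°, sin 3.7°) = (35.83, 2.317). ∠HBQ = 142.6°, so BQ runs at 3.7° + (180° − 142.6°) = 41.10° from the x-axis; with |BQ| = 15.2, Q = B + 15.2·(cos 41.10°, sin 41.10°) = (47.28, 12.31). The perpendicularity gives QJ at right angles to BQ; with |QJ| = 16.0 on the left of BQ, J = Q + 16.0·(-0.6574, 0.7536) = (36.76, 24.37). Then |HJ| = |J − H| = 44.10.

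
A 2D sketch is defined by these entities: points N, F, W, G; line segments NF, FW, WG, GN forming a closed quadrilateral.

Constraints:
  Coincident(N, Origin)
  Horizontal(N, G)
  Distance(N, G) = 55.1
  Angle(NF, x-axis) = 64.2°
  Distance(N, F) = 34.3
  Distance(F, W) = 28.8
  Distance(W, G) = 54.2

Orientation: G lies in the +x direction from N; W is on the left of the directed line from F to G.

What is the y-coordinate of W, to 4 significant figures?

50.67

N is at the origin; N and G share the same y with |NG| = 55.1 and G in +x, so G = (55.1, 0). NF runs at 64.2° with |NF| = 34.3, so F = (14.93, 30.88). W is determined by |FW| = 28.8 and |WG| = 54.2 together: it lies at the intersection of circle(F, 28.8) and circle(G, 54.2). With |FG| = 50.67, the foot of the radical line on FG is 4.531 from F and the perpendicular offset is √(28.8² − 4.531²) = 28.44. Taking the left-of-FG solution: W = (35.85, 50.67).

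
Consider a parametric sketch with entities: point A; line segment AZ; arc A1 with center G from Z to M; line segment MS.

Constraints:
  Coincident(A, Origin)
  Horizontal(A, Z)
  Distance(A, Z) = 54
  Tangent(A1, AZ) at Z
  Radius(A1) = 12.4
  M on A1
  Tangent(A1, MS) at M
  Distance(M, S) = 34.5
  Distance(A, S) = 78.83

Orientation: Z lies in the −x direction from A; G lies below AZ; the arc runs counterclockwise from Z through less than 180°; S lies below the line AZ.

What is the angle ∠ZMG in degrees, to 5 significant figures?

41.803°

Checks: |GM| = 12.40 ✓; ∠(GM, MS) = 90.00° ✓; |MS| = 34.50 ✓; |AS| = 78.83 ✓.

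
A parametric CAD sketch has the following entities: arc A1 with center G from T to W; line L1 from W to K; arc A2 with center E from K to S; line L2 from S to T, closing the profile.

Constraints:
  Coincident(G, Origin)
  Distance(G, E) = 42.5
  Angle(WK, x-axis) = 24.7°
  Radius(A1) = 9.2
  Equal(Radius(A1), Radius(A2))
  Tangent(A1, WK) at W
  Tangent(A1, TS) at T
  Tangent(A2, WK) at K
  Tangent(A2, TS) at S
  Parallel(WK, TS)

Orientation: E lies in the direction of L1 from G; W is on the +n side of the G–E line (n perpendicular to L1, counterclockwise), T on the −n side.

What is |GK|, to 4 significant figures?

43.48

The slot axis is L1's direction at 24.7°, so u = (cos 24.7°, sin 24.7°) = (0.9085, 0.4179) and n = (−sin 24.7°, cos 24.7°) = (-0.4179, 0.9085). G is at the origin and E lies 42.5 along u from G, so E = 42.5·u = (38.61, 17.76). Tangency of A1 to both parallel lines with radius 9.2 puts W and T at G ± 9.2·n: W = (-3.844, 8.358), T = (3.844, -8.358). Equal radii place K and S the same way about E: K = E + 9.2·n = (34.77, 26.12), S = E − 9.2·n = (42.46, 9.401). Then |GK| = |K − G| = 43.48.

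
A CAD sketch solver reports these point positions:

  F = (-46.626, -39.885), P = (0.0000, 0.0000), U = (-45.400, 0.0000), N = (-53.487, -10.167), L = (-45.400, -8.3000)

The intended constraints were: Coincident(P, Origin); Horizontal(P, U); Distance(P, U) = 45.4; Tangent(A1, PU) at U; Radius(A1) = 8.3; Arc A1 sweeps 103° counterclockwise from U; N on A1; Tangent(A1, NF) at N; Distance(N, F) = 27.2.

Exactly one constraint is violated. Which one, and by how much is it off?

Distance(N, F) = 27.2 — off by 3.30.

P = (0.00, 0.00) ✓; P.y = 0.00, U.y = 0.00 ✓; |PU| = 45.40 ✓; ∠(LU, UP) = 90.00° ✓; |LU| = 8.300 ✓; bearing(L→N) − bearing(L→U) = 103.0° ✓; |LN| = 8.300 ✓; ∠(LN, NF) = 90.00° ✓; |NF| = 30.50 ✗.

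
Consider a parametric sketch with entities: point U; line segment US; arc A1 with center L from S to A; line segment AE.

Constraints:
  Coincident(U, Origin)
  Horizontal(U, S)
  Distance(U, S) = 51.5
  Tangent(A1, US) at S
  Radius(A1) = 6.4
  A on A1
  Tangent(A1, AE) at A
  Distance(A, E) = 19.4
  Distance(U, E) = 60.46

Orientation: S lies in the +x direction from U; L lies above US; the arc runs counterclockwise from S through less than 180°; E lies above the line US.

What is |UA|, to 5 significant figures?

58.286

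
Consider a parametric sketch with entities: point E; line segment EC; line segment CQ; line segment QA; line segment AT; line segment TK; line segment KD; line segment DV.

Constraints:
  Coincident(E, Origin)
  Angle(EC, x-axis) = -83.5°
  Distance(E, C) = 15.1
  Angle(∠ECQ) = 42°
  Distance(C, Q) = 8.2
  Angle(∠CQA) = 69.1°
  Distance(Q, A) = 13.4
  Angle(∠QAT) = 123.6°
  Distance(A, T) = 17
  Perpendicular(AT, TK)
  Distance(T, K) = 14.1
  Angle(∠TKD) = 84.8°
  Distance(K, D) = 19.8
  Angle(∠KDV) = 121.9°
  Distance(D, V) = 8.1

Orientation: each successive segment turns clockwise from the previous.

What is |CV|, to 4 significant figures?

10.51

E is at the origin; EC runs at -83.5° with length 15.1, so C = (1.709, -15.00). ∠ECQ = 42.0° gives CQ at 138.5° from the x-axis; with |CQ| = 8.2, Q = (-4.432, -9.569). ∠CQA = 69.1° gives QA at 27.60° from the x-axis; with |QA| = 13.4, A = (7.443, -3.361). ∠QAT = 123.6° gives AT at -28.80° from the x-axis; with |AT| = 17.0, T = (22.34, -11.55). The perpendicularity gives TK at right angles to AT, so TK runs at -118.8°; with |TK| = 14.1, K = (15.55, -23.91). ∠TKD = 84.8° gives KD at 146.0° from the x-axis; with |KD| = 19.8, D = (-0.8674, -12.84). ∠KDV = 121.9° gives DV at 87.90° from the x-axis; with |DV| = 8.1, V = (-0.5706, -4.740). Then |CV| = |V − C| = 10.51.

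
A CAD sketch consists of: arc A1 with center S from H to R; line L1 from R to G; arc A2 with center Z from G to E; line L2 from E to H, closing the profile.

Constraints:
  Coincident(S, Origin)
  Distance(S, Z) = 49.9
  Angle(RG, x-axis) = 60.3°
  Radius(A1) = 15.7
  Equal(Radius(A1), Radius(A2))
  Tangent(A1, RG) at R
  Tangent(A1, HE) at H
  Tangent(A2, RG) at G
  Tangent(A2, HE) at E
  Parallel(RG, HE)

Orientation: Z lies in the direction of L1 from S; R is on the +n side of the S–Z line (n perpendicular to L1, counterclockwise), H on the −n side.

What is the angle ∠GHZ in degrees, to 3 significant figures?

14.7°

The slot axis is L1's direction at 60.3°, so u = (cos 60.3°, sin 60.3°) = (0.495, 0.869) and n = (−sin 60.3°, cos 60.3°) = (-0.869, 0.495). S is at the origin and Z lies 49.9 along u from S, so Z = 49.9·u = (24.7, 43.3). Tangency of A1 to both parallel lines with radius 15.7 puts R and H at S ± 15.7·n: R = (-13.6, 7.78), H = (13.6, -7.78). Equal radii place G and E the same way about Z: G = Z + 15.7·n = (11.1, 51.1), E = Z − 15.7·n = (38.4, 35.6). Then cos ∠GHZ = HG·HZ / (|HG||HZ|), giving 14.7°.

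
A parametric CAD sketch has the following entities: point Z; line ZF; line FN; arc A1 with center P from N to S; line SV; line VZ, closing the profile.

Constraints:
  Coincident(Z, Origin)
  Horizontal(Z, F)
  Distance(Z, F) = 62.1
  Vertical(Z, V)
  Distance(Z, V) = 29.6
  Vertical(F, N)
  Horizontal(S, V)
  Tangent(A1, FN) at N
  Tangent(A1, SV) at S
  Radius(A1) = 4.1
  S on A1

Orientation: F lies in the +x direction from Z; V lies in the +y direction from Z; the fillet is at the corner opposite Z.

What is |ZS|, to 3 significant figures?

65.1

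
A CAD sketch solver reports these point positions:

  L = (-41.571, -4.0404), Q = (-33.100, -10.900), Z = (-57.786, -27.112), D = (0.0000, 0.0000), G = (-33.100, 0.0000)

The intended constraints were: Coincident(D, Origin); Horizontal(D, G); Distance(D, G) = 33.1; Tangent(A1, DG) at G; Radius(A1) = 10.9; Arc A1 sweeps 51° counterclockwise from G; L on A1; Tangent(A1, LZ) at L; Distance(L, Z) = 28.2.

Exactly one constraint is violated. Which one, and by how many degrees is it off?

Tangent(A1, LZ) at L — off by 3.90°.

D = (0.00, 0.00) ✓; D.y = 0.00, G.y = 0.00 ✓; |DG| = 33.10 ✓; ∠(QG, GD) = 90.00° ✓; |QG| = 10.90 ✓; bearing(Q→L) − bearing(Q→G) = 51.00° ✓; |QL| = 10.90 ✓; ∠(QL, LZ) = 86.10° ✗; |LZ| = 28.20 ✓.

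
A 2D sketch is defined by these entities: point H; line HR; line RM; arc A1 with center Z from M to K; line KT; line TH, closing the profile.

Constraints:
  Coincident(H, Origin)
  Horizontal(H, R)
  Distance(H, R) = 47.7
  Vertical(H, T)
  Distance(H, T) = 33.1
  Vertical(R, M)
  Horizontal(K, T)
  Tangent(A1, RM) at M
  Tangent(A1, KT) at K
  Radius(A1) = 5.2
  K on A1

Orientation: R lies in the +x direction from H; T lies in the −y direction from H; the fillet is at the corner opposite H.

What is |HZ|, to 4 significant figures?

50.84

H and T share the same x with |HT| = 33.1 and T on the −y side, so T = (0.000, -33.10). The virtual corner opposite H is at (47.70, -33.10). Tangency of A1 to RM means the radius ZM is perpendicular to RM and since A1 is tangent to KT there, ZK ⟂ KT, with radius 5.2, so the center Z sits 5.2 in from both sides at Z = (42.50, -27.90). Then |HZ| = |Z − H| = 50.84.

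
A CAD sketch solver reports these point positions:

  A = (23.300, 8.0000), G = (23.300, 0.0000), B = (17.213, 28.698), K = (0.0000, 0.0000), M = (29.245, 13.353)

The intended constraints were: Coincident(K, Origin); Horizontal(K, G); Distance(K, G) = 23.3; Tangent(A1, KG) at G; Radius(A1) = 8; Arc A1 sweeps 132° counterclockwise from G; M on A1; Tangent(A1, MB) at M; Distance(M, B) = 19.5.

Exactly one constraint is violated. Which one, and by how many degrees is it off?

Tangent(A1, MB) at M — off by 3.90°.

K = (0.00, 0.00) ✓; K.y = 0.00, G.y = 0.00 ✓; |KG| = 23.30 ✓; ∠(AG, GK) = 90.00° ✓; |AG| = 8.000 ✓; bearing(A→M) − bearing(A→G) = 132.0° ✓; |AM| = 8.000 ✓; ∠(AM, MB) = 93.90° ✗; |MB| = 19.50 ✓.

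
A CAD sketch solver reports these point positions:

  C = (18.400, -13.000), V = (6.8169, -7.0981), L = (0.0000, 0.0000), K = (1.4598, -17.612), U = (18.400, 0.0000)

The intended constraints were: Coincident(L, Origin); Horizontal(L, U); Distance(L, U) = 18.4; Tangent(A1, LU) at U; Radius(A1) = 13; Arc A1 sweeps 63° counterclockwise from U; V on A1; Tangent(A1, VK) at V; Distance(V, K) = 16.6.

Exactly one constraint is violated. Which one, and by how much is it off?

Distance(V, K) = 16.6 — off by 4.80.

L = (0.00, 0.00) ✓; L.y = 0.00, U.y = 0.00 ✓; |LU| = 18.40 ✓; ∠(CU, UL) = 90.00° ✓; |CU| = 13.00 ✓; bearing(C→V) − bearing(C→U) = 63.00° ✓; |CV| = 13.00 ✓; ∠(CV, VK) = 90.00° ✓; |VK| = 11.80 ✗.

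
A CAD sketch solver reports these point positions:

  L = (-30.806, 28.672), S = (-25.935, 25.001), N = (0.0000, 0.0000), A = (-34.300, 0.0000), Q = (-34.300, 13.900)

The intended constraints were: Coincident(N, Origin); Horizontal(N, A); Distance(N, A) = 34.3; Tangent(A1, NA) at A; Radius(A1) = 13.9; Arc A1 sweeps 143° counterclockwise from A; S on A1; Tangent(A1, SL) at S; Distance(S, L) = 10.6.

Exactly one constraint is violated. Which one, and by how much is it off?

Distance(S, L) = 10.6 — off by 4.50.

N = (0.00, 0.00) ✓; N.y = 0.00, A.y = 0.00 ✓; |NA| = 34.30 ✓; ∠(QA, AN) = 90.00° ✓; |QA| = 13.90 ✓; bearing(Q→S) − bearing(Q→A) = 143.0° ✓; |QS| = 13.90 ✓; ∠(QS, SL) = 90.00° ✓; |SL| = 6.099 ✗.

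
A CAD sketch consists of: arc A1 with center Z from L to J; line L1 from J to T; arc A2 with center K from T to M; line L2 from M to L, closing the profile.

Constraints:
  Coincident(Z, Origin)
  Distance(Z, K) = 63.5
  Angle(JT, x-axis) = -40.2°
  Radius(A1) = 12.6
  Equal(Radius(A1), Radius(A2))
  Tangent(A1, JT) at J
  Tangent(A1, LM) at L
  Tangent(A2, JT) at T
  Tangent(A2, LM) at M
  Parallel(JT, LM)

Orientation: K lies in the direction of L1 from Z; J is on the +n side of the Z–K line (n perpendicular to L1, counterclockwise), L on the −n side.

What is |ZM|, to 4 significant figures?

64.74

The slot axis is L1's direction at -40.2°, so u = (cos -40.2°, sin -40.2°) = (0.7638, -0.6455) and n = (−sin -40.2°, cos -40.2°) = (0.6455, 0.7638). Z is at the origin and K lies 63.5 along u from Z, so K = 63.5·u = (48.50, -40.99). Tangency of A1 to both parallel lines with radius 12.6 puts J and L at Z ± 12.6·n: J = (8.133, 9.624), L = (-8.133, -9.624). Equal radii place T and M the same way about K: T = K + 12.6·n = (56.63, -31.36), M = K − 12.6·n = (40.37, -50.61). Then |ZM| = |M − Z| = 64.74.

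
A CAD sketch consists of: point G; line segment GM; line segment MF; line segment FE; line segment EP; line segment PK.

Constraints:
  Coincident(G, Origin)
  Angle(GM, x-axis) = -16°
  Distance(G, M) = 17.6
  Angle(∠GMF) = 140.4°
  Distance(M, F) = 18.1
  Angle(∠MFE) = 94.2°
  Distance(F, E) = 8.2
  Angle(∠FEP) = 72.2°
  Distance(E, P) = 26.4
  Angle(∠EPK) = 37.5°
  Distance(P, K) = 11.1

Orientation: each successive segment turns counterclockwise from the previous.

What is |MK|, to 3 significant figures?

4.07

G is at the origin; GM runs at -16.0° with length 17.6, so M = (16.9, -4.85). ∠GMF = 140.4° gives MF at 23.6° from the x-axis; with |MF| = 18.1, F = (33.5, 2.40). ∠MFE = 94.2° gives FE at 109° from the x-axis; with |FE| = 8.2, E = (30.8, 10.1). ∠FEP = 72.2° gives EP at -143° from the x-axis; with |EP| = 26.4, P = (9.75, -5.83). ∠EPK = 37.5° gives PK at -0.300° from the x-axis; with |PK| = 11.1, K = (20.9, -5.89). Then |MK| = |K − M| = 4.07.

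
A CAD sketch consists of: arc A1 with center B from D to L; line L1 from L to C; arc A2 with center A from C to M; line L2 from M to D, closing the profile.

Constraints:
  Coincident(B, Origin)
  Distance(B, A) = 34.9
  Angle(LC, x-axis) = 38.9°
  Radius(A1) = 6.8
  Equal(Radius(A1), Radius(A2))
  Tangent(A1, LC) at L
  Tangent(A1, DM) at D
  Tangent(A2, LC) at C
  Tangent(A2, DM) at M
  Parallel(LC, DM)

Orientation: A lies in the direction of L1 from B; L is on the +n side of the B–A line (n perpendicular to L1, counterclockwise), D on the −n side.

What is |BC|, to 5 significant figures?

35.556

The slot axis is L1's direction at 38.9°, so u = (cos 38.9°, sin 38.9°) = (0.77824, 0.62796) and n = (−sin 38.9°, cos 38.9°) = (-0.62796, 0.77824). B is at the origin and A lies 34.9 along u from B, so A = 34.9·u = (27.161, 21.916). Tangency of A1 to both parallel lines with radius 6.8 puts L and D at B ± 6.8·n: L = (-4.2701, 5.2921), D = (4.2701, -5.2921). Equal radii place C and M the same way about A: C = A + 6.8·n = (22.891, 27.208), M = A − 6.8·n = (31.431, 16.624). Then |BC| = |C − B| = 35.556.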